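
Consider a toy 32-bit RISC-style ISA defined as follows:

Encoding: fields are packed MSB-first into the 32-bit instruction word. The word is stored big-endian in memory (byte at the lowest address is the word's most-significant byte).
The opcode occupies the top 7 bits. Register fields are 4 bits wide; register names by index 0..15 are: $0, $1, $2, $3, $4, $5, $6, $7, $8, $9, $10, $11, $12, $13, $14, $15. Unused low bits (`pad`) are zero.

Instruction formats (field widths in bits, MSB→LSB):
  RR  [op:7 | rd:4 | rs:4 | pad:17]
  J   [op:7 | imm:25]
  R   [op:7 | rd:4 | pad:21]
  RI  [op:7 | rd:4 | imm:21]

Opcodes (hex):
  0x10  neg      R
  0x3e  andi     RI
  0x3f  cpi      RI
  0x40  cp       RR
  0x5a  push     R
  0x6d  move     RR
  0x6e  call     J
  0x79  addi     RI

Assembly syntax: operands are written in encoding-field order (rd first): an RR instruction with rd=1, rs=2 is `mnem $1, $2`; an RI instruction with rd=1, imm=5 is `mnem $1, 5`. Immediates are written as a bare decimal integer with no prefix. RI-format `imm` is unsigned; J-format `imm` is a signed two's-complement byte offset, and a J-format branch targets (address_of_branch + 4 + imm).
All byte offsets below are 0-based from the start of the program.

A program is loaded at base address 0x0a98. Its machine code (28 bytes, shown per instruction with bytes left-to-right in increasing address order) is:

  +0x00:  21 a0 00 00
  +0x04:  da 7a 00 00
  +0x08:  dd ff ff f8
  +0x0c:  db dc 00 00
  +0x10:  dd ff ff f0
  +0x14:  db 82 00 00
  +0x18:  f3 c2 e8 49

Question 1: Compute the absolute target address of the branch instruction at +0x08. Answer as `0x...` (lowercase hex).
[08] dd ff ff f8 → 0xddfffff8
  opcode bits[31:25]=0x6e: call/J
  imm@[24:0]=0x1fffff8 (s25→-8) ⇒ -8
  target = base 0x0a98 + off 0x08 + 4 + imm -8 = 0x0a9c

0x0a9c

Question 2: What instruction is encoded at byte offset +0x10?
[10] dd ff ff f0 → 0xddfffff0
  top 7b → 0x6e → call [J]
  imm: (w>>0)&0x1ffffff=0x1fffff0 (s25→-16) → -16

call -16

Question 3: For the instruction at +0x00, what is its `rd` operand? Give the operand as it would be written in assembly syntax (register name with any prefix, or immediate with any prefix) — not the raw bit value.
off 0x00: read 21 a0 00 00 as big → 0x21a00000
  opcode bits[31:25]=0x10: neg/R
  rd@[24:21]=0xd ⇒ $13

$13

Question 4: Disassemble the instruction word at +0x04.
@+04  big-endian(da 7a 00 00) = 0xda7a0000
  opcode bits[31:25]=0x6d: move/RR
  rd: (w>>21)&0xf=0x3 → $3
  rs: (w>>17)&0xf=0xd → $13

move $3, $13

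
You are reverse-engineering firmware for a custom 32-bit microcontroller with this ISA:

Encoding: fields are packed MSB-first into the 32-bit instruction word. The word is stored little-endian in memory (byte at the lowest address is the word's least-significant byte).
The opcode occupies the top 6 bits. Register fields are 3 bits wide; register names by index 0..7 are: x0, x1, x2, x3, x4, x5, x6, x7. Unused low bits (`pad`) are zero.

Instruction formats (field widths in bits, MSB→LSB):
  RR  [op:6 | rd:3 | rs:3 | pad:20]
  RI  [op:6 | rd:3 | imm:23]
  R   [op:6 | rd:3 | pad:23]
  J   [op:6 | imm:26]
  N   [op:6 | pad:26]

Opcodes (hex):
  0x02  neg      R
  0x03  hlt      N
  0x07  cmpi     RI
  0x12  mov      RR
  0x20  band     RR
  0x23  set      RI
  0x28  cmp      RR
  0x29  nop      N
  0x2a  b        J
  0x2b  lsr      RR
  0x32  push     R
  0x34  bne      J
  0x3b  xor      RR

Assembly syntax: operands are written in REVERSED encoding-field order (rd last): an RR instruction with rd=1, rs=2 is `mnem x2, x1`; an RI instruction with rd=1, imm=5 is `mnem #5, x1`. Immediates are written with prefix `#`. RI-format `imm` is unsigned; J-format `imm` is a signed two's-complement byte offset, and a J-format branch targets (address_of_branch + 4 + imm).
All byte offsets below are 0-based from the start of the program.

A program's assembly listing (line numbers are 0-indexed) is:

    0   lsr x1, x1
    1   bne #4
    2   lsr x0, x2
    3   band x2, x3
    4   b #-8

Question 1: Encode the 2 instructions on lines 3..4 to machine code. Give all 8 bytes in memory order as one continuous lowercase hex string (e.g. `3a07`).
0000a081f8ffffab

line 3 (band): pack op=0x20:6|rd=3:3|rs=2:3|pad=0:20 = 0x81a00000; little→ 00 00 a0 81
line 4 (b): pack op=0x2a:6|imm=-8:26 = 0xabfffff8; little→ f8 ff ff ab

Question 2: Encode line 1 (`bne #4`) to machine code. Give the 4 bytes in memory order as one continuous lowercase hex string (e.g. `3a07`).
040000d0

line 1 (bne): pack op=0x34:6|imm=4:26 = 0xd0000004; little→ 04 00 00 d0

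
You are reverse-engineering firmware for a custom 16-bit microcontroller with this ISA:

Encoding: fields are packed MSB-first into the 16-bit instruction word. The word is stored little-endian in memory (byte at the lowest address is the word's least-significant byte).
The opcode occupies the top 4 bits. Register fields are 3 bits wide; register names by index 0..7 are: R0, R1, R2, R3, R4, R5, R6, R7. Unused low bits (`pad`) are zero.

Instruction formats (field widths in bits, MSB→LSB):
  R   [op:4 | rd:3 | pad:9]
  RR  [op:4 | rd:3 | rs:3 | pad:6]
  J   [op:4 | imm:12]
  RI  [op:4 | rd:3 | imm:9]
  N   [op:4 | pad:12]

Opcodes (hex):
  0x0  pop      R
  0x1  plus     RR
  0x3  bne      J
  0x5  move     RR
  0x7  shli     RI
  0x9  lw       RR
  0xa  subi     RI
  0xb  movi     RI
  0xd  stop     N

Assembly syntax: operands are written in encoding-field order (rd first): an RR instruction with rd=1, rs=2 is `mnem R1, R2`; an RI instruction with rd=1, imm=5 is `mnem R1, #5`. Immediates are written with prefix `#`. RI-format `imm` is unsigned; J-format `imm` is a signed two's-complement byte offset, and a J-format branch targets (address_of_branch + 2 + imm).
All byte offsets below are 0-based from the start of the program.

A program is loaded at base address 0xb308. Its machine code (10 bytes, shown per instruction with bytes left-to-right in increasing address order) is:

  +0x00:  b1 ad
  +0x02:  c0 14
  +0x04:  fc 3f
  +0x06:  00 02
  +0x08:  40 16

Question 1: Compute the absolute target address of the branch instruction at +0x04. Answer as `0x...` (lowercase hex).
0xb30a

@+04  little-endian(fc 3f) = 0x3ffc
  opcode bits[15:12]=0x3: bne/J
  imm: (w>>0)&0xfff=0xffc (s12→-4) → #-4
  target = base 0xb308 + off 0x04 + 2 + imm -4 = 0xb30a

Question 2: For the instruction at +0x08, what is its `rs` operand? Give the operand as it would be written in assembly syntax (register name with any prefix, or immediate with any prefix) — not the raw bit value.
R1

[08] 40 16 → 0x1640
  op=0x1640>>12=0x1 ⇒ plus (RR)
  [11:9] rd=3 = R3
  [8:6] rs=1 = R1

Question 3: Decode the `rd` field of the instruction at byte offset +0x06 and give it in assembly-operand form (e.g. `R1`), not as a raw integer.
R1

@+06  little-endian(00 02) = 0x0200
  op=0x0200>>12=0x0 ⇒ pop (R)
  rd@[11:9]=0x1 ⇒ R1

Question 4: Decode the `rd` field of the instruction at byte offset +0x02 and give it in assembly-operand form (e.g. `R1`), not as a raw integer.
R2

+0x02: c0 14 ⇒ word 0x14c0 (little)
  op=0x14c0>>12=0x1 ⇒ plus (RR)
  rd@[11:9]=0x2 ⇒ R2
  rs@[8:6]=0x3 ⇒ R3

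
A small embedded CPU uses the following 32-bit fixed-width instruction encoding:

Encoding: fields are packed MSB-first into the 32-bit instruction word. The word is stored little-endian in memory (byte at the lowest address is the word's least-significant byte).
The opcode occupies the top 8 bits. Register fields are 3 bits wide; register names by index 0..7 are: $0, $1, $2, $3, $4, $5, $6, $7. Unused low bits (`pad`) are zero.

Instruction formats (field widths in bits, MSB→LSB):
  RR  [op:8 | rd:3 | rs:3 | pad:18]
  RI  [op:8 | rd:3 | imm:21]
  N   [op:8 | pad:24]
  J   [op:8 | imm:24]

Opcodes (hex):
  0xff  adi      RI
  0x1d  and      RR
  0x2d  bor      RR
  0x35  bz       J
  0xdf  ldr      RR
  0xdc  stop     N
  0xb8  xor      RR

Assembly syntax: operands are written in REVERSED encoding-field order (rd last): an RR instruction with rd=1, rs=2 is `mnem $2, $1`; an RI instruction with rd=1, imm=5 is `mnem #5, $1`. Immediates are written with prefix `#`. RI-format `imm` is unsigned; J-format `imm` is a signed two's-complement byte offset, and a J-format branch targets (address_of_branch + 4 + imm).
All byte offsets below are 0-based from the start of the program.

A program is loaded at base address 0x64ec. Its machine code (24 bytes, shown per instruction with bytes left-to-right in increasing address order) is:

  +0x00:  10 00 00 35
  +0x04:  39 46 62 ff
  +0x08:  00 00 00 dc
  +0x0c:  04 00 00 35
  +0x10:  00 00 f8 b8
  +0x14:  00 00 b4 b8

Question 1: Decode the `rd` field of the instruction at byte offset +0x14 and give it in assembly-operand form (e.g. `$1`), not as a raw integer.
@+14  little-endian(00 00 b4 b8) = 0xb8b40000
  top 8b → 0xb8 → xor [RR]
  rd@[23:21]=0x5 ⇒ $5
  rs@[20:18]=0x5 ⇒ $5

$5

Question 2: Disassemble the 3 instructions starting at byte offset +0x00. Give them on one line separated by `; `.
@+00  little-endian(10 00 00 35) = 0x35000010
  opcode bits[31:24]=0x35: bz/J
  imm@[23:0]=0x10 ⇒ #16
@+04  little-endian(39 46 62 ff) = 0xff624639
  opcode bits[31:24]=0xff: adi/RI
  rd@[23:21]=0x3 ⇒ $3
  imm@[20:0]=0x24639 ⇒ #149049
@+08  little-endian(00 00 00 dc) = 0xdc000000
  opcode bits[31:24]=0xdc: stop/N

bz #16; adi #149049, $3; stop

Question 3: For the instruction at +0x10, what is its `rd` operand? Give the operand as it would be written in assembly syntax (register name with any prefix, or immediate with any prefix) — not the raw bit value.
$7

@+10  little-endian(00 00 f8 b8) = 0xb8f80000
  top 8b → 0xb8 → xor [RR]
  rd@[23:21]=0x7 ⇒ $7
  rs@[20:18]=0x6 ⇒ $6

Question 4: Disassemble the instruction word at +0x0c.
bz #4

[0c] 04 00 00 35 → 0x35000004
  top 8b → 0x35 → bz [J]
  [23:0] imm=4 = #4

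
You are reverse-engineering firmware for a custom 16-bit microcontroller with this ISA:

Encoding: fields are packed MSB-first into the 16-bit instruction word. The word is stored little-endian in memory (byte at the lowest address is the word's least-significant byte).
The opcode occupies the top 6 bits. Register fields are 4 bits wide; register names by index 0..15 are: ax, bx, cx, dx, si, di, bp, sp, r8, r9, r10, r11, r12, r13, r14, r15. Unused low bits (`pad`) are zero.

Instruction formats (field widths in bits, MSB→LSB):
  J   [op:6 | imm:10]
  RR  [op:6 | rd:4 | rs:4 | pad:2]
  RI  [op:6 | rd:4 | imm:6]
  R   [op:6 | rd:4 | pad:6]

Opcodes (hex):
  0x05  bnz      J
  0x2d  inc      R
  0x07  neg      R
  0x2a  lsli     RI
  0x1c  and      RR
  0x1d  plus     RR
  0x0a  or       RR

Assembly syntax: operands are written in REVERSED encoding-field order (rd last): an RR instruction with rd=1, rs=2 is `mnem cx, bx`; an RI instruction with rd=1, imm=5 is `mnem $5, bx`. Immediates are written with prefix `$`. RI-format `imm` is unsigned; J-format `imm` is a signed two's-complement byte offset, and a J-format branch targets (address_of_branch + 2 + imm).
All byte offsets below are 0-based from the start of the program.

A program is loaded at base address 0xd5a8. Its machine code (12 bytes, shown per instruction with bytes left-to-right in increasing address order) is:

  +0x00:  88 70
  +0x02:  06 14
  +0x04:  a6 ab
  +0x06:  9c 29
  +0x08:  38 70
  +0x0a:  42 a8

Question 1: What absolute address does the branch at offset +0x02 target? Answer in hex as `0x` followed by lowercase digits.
@+02  little-endian(06 14) = 0x1406
  top 6b → 0x5 → bnz [J]
  imm: (w>>0)&0x3ff=0x6 → $6
  target = base 0xd5a8 + off 0x02 + 2 + imm 6 = 0xd5b2

0xd5b2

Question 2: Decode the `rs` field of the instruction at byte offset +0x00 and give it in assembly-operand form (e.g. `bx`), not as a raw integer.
+0x00: 88 70 ⇒ word 0x7088 (little)
  op=0x7088>>10=0x1c ⇒ and (RR)
  rd: (w>>6)&0xf=0x2 → cx
  rs: (w>>2)&0xf=0x2 → cx

cx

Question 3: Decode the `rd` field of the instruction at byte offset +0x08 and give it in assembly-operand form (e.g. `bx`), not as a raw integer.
ax

@+08  little-endian(38 70) = 0x7038
  opcode bits[15:10]=0x1c: and/RR
  rd: (w>>6)&0xf=0x0 → ax
  rs: (w>>2)&0xf=0xe → r14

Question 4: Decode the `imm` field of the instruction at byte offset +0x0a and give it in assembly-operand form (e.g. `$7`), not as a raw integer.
@+0a  little-endian(42 a8) = 0xa842
  op=0xa842>>10=0x2a ⇒ lsli (RI)
  rd@[9:6]=0x1 ⇒ bx
  imm@[5:0]=0x2 ⇒ $2

$2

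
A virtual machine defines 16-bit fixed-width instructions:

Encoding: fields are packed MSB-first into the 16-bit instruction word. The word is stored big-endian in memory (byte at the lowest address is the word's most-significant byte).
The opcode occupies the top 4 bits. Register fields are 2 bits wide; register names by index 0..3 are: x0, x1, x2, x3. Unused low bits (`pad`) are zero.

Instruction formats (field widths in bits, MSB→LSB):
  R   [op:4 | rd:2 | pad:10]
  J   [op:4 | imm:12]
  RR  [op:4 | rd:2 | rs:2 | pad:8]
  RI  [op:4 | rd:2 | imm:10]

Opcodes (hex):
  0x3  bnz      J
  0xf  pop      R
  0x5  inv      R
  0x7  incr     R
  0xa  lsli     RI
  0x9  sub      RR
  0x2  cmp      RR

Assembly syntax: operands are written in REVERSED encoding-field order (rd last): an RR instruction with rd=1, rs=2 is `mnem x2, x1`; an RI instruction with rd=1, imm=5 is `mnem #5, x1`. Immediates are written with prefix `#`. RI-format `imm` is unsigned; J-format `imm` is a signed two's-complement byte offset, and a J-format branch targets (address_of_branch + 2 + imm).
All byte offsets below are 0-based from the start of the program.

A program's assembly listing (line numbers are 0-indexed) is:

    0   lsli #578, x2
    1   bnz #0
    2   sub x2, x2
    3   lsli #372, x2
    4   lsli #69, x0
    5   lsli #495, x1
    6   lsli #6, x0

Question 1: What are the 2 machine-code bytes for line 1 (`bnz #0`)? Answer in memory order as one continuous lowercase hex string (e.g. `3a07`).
3000

line 1 (bnz): pack op=0x3:4|imm=0:12 = 0x3000; big→ 30 00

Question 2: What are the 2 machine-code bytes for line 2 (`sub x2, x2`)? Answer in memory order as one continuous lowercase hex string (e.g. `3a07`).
9a00

line 2 (sub): pack op=0x9:4|rd=2:2|rs=2:2|pad=0:8 = 0x9a00; big→ 9a 00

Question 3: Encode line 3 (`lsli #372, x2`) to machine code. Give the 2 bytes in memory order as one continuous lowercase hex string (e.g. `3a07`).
3. lsli fields op=0xa:4|rd=2:2|imm=372:10 → word a974h → a9 74

a974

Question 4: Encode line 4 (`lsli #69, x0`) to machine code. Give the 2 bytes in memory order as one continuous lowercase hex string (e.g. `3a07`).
line 4 (lsli): pack op=0xa:4|rd=0:2|imm=69:10 = 0xa045; big→ a0 45

a045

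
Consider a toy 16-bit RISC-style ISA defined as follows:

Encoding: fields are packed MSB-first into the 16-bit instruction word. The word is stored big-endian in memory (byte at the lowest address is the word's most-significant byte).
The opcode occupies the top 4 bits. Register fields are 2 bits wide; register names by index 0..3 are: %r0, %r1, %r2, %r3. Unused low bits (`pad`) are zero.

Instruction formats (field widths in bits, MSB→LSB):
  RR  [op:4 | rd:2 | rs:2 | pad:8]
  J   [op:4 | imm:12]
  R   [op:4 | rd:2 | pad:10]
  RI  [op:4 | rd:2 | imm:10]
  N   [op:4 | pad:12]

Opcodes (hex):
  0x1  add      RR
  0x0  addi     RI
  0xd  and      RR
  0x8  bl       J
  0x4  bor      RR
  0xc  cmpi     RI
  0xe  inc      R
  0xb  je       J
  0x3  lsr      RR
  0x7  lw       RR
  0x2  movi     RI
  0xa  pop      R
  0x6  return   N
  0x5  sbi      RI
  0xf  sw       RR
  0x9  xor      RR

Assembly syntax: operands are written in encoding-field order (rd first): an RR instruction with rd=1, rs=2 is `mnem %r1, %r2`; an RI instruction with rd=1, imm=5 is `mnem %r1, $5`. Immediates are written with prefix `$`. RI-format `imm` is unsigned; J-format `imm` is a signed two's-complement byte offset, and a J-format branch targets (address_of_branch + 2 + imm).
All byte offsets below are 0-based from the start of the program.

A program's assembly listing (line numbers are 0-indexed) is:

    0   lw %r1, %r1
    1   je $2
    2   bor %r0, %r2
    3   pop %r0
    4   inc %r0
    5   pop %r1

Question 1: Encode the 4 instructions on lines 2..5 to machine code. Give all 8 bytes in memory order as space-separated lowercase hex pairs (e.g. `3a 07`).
42 00 a0 00 e0 00 a4 00

L2: bor op=0x4:4|rd=0:2|rs=2:2|pad=0:8 ⇒ 0x4200 ⇒ big 42 00
L3: pop op=0xa:4|rd=0:2|pad=0:10 ⇒ 0xa000 ⇒ big a0 00
L4: inc op=0xe:4|rd=0:2|pad=0:10 ⇒ 0xe000 ⇒ big e0 00
L5: pop op=0xa:4|rd=1:2|pad=0:10 ⇒ 0xa400 ⇒ big a4 00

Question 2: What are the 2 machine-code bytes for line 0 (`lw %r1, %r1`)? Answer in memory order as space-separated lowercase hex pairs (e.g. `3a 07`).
L0: lw op=0x7:4|rd=1:2|rs=1:2|pad=0:8 ⇒ 0x7500 ⇒ big 75 00

75 00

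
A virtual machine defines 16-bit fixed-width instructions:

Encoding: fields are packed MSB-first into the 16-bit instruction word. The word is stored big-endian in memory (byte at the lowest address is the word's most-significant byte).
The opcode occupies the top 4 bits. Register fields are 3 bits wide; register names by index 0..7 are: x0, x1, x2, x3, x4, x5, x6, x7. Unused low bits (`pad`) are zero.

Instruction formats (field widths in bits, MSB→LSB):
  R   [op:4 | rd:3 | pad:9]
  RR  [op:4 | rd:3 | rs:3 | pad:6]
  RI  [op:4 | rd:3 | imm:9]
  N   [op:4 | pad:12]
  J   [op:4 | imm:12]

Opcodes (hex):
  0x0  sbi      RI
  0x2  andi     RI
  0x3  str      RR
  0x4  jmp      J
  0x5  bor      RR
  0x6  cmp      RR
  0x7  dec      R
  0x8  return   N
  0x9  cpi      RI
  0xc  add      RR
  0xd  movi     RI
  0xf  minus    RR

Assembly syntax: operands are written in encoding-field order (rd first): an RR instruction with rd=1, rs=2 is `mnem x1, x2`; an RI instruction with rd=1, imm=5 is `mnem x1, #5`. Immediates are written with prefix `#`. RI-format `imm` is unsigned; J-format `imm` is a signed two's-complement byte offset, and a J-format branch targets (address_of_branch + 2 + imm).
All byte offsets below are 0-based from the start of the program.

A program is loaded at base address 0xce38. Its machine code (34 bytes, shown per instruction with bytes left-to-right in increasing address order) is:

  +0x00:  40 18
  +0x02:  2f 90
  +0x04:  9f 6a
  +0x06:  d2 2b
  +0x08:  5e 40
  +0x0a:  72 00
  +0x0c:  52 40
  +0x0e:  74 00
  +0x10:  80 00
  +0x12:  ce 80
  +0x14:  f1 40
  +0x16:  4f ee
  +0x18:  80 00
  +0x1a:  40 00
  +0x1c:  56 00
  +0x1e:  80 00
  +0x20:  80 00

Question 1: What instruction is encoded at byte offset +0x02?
andi x7, #400

@+02  big-endian(2f 90) = 0x2f90
  top 4b → 0x2 → andi [RI]
  [11:9] rd=7 = x7
  [8:0] imm=400 = #400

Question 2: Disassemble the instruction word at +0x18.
off 0x18: read 80 00 as big → 0x8000
  top 4b → 0x8 → return [N]

return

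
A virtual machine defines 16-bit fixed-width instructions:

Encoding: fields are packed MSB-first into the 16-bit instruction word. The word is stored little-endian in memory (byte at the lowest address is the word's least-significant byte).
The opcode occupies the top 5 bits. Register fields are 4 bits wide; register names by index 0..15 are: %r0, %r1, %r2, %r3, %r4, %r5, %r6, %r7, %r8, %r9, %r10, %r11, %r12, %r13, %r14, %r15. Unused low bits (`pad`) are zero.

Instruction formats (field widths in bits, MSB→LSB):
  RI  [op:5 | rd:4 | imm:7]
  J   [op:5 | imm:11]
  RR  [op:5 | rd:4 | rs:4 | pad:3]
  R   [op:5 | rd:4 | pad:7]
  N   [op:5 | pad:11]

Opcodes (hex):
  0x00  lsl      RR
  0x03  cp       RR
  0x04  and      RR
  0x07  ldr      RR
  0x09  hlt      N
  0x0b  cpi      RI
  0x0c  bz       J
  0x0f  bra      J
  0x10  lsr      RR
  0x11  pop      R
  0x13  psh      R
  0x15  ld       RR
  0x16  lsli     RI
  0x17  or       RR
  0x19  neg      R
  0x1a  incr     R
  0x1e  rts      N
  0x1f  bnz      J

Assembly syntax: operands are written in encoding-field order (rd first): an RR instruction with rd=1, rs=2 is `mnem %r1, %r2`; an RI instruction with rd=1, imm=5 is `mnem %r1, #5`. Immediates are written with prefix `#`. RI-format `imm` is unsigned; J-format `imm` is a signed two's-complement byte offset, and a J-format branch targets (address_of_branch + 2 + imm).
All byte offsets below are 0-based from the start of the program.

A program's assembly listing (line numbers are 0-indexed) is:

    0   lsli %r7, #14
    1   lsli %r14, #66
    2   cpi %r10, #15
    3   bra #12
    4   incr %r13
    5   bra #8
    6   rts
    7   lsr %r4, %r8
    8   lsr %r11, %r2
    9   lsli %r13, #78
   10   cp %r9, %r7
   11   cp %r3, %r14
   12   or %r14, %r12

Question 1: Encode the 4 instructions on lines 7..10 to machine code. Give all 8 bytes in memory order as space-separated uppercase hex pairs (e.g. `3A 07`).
40 82 90 85 CE B6 B8 1C

line 7 (lsr): pack op=0x10:5|rd=4:4|rs=8:4|pad=0:3 = 0x8240; little→ 40 82
line 8 (lsr): pack op=0x10:5|rd=11:4|rs=2:4|pad=0:3 = 0x8590; little→ 90 85
line 9 (lsli): pack op=0x16:5|rd=13:4|imm=78:7 = 0xb6ce; little→ ce b6
line 10 (cp): pack op=0x3:5|rd=9:4|rs=7:4|pad=0:3 = 0x1cb8; little→ b8 1c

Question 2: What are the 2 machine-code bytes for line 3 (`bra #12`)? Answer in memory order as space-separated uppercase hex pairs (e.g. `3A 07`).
0C 78

line 3 (bra): pack op=0xf:5|imm=12:11 = 0x780c; little→ 0c 78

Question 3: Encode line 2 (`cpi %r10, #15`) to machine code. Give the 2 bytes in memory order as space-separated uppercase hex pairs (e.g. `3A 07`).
0F 5D

L2: cpi op=0xb:5|rd=10:4|imm=15:7 ⇒ 0x5d0f ⇒ little 0f 5d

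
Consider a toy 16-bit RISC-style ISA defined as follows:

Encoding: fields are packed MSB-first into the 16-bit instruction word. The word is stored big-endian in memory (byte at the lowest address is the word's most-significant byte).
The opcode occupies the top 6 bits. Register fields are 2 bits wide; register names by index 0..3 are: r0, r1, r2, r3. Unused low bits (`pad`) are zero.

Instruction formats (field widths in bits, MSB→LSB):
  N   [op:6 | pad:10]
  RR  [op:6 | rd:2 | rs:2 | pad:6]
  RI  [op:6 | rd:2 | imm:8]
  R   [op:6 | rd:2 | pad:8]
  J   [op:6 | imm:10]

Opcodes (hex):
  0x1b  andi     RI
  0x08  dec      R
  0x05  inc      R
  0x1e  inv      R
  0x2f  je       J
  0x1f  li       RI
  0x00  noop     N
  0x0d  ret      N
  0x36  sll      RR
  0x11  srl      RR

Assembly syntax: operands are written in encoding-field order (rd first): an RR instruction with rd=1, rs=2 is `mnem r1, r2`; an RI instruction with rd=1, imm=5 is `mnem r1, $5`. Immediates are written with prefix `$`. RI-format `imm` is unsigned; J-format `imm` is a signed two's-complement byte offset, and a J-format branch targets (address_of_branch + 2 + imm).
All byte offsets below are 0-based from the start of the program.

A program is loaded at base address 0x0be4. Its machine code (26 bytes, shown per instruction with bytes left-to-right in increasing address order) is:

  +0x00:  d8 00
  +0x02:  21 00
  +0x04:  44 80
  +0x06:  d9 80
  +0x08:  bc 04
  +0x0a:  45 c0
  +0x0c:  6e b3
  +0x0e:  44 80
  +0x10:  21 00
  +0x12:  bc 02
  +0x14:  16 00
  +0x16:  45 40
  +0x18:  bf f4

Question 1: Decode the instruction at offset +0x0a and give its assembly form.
srl r1, r3

@+0a  big-endian(45 c0) = 0x45c0
  top 6b → 0x11 → srl [RR]
  rd@[9:8]=0x1 ⇒ r1
  rs@[7:6]=0x3 ⇒ r3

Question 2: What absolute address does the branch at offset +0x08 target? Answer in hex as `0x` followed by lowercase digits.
+0x08: bc 04 ⇒ word 0xbc04 (big)
  op=0xbc04>>10=0x2f ⇒ je (J)
  [9:0] imm=4 = $4
  target = base 0x0be4 + off 0x08 + 2 + imm 4 = 0x0bf2

0x0bf2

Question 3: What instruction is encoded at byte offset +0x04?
srl r0, r2

@+04  big-endian(44 80) = 0x4480
  opcode bits[15:10]=0x11: srl/RR
  rd@[9:8]=0x0 ⇒ r0
  rs@[7:6]=0x2 ⇒ r2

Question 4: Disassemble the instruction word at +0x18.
je $-12

[18] bf f4 → 0xbff4
  top 6b → 0x2f → je [J]
  imm: (w>>0)&0x3ff=0x3f4 (s10→-12) → $-12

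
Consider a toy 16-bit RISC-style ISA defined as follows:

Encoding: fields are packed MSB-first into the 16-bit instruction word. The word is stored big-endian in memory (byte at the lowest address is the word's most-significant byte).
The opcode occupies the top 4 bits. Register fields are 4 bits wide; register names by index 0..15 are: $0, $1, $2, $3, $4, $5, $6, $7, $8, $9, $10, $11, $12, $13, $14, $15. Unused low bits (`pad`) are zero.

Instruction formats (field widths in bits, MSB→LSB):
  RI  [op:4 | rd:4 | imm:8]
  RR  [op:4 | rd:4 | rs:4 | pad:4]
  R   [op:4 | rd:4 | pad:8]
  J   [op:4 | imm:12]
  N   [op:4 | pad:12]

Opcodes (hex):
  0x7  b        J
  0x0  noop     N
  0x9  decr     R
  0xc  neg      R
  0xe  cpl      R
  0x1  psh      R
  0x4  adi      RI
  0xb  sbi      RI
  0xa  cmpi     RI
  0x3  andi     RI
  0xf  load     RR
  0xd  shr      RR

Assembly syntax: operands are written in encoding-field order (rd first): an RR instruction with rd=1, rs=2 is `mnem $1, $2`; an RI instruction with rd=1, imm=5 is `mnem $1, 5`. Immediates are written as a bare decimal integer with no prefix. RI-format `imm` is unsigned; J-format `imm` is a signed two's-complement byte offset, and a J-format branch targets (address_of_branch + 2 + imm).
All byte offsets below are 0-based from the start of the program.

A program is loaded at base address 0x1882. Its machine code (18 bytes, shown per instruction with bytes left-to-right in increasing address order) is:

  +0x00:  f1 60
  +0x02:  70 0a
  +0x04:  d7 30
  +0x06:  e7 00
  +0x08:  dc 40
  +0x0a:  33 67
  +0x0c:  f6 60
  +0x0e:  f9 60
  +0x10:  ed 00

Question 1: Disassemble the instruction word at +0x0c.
off 0x0c: read f6 60 as big → 0xf660
  top 4b → 0xf → load [RR]
  rd: (w>>8)&0xf=0x6 → $6
  rs: (w>>4)&0xf=0x6 → $6

load $6, $6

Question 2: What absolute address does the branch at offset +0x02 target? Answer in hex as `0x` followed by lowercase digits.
0x1890

+0x02: 70 0a ⇒ word 0x700a (big)
  opcode bits[15:12]=0x7: b/J
  imm@[11:0]=0xa ⇒ 10
  target = base 0x1882 + off 0x02 + 2 + imm 10 = 0x1890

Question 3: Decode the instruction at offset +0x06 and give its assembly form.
off 0x06: read e7 00 as big → 0xe700
  op=0xe700>>12=0xe ⇒ cpl (R)
  [11:8] rd=7 = $7

cpl $7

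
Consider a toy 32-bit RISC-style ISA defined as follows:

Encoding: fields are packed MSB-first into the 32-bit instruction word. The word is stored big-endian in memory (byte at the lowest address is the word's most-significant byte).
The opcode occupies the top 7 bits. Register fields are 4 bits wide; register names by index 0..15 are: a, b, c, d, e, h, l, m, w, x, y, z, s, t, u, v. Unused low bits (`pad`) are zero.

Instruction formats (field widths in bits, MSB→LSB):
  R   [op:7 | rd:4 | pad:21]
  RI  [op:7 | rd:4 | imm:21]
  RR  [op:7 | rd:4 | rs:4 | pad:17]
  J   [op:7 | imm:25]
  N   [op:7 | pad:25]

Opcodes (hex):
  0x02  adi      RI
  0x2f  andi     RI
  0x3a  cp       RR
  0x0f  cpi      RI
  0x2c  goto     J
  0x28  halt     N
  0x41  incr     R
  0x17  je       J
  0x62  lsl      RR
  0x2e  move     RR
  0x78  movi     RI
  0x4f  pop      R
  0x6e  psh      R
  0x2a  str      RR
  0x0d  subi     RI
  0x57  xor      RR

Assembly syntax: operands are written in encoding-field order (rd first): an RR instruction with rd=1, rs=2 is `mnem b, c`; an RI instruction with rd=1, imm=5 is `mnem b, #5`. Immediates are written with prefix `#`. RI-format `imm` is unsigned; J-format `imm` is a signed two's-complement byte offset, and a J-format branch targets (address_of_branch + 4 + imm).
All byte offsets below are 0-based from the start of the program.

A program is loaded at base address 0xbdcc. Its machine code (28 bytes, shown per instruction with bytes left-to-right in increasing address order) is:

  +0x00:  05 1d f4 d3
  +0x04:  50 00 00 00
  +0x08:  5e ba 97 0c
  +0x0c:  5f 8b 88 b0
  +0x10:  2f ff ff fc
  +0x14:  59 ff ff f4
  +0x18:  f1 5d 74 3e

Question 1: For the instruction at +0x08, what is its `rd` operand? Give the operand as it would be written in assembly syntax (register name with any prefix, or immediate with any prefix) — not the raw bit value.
h

[08] 5e ba 97 0c → 0x5eba970c
  top 7b → 0x2f → andi [RI]
  rd: (w>>21)&0xf=0x5 → h
  imm: (w>>0)&0x1fffff=0x1a970c → #1742604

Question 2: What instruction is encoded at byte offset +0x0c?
off 0x0c: read 5f 8b 88 b0 as big → 0x5f8b88b0
  opcode bits[31:25]=0x2f: andi/RI
  rd: (w>>21)&0xf=0xc → s
  imm: (w>>0)&0x1fffff=0xb88b0 → #755888

andi s, #755888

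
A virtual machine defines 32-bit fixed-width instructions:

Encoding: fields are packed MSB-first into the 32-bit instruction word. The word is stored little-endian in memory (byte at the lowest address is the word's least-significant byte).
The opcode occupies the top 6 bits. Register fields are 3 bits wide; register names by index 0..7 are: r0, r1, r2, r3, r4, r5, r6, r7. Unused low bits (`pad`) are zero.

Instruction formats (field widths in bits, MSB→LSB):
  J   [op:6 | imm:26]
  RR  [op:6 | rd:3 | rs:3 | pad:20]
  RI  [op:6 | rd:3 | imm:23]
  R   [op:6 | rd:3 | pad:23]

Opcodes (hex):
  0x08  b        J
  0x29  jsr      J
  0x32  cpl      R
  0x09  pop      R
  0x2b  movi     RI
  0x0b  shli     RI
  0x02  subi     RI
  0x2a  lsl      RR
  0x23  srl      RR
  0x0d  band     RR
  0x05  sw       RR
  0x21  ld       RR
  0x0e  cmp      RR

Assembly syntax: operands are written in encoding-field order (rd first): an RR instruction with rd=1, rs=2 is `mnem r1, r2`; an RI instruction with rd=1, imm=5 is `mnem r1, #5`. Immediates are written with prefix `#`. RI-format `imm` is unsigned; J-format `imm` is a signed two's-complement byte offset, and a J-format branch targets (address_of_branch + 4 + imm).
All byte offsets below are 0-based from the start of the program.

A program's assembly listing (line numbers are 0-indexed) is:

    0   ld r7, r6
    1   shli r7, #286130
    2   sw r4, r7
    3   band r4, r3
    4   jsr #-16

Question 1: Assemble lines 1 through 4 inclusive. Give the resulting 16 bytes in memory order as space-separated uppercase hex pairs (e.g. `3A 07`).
L1: shli op=0xb:6|rd=7:3|imm=286130:23 ⇒ 0x2f845db2 ⇒ little b2 5d 84 2f
L2: sw op=0x5:6|rd=4:3|rs=7:3|pad=0:20 ⇒ 0x16700000 ⇒ little 00 00 70 16
L3: band op=0xd:6|rd=4:3|rs=3:3|pad=0:20 ⇒ 0x36300000 ⇒ little 00 00 30 36
L4: jsr op=0x29:6|imm=-16:26 ⇒ 0xa7fffff0 ⇒ little f0 ff ff a7

B2 5D 84 2F 00 00 70 16 00 00 30 36 F0 FF FF A7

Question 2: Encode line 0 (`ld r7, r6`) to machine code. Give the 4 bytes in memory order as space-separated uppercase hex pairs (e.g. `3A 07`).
00 00 E0 87

0. ld fields op=0x21:6|rd=7:3|rs=6:3|pad=0:20 → word 87e00000h → 00 00 e0 87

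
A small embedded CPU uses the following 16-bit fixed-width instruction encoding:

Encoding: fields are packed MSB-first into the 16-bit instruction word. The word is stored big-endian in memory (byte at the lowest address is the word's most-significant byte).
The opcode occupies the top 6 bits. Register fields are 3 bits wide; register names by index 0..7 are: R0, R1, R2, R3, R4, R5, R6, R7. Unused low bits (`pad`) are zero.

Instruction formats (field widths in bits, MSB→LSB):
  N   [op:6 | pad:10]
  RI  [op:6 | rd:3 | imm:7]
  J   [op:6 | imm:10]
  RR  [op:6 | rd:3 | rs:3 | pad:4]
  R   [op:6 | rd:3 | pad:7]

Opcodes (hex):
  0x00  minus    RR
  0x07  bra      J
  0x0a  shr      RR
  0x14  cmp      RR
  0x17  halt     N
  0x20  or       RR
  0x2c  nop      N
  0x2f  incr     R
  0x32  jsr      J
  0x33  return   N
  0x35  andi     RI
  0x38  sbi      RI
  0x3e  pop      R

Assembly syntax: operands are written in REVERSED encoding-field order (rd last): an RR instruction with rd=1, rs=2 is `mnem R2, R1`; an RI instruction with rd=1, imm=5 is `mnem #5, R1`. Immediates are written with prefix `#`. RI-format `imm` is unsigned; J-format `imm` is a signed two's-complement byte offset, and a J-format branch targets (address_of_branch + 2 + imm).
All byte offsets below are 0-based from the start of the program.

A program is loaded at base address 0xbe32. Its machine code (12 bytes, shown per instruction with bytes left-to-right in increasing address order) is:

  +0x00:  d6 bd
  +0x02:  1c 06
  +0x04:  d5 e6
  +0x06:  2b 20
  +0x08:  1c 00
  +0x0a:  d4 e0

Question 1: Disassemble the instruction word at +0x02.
bra #6

@+02  big-endian(1c 06) = 0x1c06
  op=0x1c06>>10=0x7 ⇒ bra (J)
  imm@[9:0]=0x6 ⇒ #6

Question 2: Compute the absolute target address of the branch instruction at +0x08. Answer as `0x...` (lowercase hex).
@+08  big-endian(1c 00) = 0x1c00
  op=0x1c00>>10=0x7 ⇒ bra (J)
  [9:0] imm=0 = #0
  target = base 0xbe32 + off 0x08 + 2 + imm 0 = 0xbe3c

0xbe3c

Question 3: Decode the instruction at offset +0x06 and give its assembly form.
@+06  big-endian(2b 20) = 0x2b20
  top 6b → 0xa → shr [RR]
  rd@[9:7]=0x6 ⇒ R6
  rs@[6:4]=0x2 ⇒ R2

shr R2, R6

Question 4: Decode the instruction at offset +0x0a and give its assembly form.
+0x0a: d4 e0 ⇒ word 0xd4e0 (big)
  top 6b → 0x35 → andi [RI]
  rd@[9:7]=0x1 ⇒ R1
  imm@[6:0]=0x60 ⇒ #96

andi #96, R1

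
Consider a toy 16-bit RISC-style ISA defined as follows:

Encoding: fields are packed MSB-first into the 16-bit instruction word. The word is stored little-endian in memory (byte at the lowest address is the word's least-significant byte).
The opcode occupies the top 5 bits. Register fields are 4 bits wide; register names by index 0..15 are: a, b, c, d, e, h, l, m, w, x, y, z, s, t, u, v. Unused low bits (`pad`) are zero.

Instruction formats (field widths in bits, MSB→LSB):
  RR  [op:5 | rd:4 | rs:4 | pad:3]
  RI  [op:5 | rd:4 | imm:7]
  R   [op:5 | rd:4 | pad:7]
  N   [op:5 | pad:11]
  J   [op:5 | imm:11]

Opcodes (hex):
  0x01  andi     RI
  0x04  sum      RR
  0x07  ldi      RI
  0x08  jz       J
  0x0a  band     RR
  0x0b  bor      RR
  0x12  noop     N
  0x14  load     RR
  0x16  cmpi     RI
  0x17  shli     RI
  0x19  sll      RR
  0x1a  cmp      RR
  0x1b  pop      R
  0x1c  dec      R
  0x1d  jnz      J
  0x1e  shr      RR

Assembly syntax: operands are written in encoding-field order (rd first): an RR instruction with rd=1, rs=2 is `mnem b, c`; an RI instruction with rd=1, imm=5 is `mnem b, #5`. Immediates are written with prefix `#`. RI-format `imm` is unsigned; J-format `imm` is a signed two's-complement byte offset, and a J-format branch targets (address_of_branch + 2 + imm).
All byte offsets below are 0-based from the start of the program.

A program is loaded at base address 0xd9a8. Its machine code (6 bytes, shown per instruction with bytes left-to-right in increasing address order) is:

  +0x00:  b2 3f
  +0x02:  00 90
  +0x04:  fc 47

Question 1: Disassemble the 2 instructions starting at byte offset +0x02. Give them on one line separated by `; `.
noop; jz #-4

@+02  little-endian(00 90) = 0x9000
  top 5b → 0x12 → noop [N]
@+04  little-endian(fc 47) = 0x47fc
  top 5b → 0x8 → jz [J]
  imm@[10:0]=0x7fc (s11→-4) ⇒ #-4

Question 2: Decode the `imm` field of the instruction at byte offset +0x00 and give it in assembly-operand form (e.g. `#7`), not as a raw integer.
#50

off 0x00: read b2 3f as little → 0x3fb2
  op=0x3fb2>>11=0x7 ⇒ ldi (RI)
  [10:7] rd=15 = v
  [6:0] imm=50 = #50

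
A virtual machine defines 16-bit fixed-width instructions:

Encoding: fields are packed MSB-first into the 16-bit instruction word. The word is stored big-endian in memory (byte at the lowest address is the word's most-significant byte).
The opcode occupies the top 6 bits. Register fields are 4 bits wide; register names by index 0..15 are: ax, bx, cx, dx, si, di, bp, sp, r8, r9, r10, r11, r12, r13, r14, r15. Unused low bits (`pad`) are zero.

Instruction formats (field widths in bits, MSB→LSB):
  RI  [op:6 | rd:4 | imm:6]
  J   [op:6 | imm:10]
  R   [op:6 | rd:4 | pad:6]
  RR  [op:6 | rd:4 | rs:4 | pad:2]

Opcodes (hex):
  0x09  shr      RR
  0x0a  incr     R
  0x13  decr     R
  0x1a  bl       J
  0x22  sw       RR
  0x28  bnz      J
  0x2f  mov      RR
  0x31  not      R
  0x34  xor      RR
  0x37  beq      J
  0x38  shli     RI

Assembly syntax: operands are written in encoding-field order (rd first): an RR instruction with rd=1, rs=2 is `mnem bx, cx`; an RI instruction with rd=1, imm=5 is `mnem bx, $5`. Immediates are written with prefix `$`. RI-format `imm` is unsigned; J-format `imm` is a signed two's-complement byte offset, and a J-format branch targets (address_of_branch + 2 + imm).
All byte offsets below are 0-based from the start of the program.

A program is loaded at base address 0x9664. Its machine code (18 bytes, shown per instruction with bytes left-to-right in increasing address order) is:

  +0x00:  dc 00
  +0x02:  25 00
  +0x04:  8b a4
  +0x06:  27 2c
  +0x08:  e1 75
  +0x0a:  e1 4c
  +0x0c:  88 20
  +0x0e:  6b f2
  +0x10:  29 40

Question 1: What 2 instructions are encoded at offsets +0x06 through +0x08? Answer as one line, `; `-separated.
[06] 27 2c → 0x272c
  opcode bits[15:10]=0x9: shr/RR
  [9:6] rd=12 = r12
  [5:2] rs=11 = r11
[08] e1 75 → 0xe175
  opcode bits[15:10]=0x38: shli/RI
  [9:6] rd=5 = di
  [5:0] imm=53 = $53

shr r12, r11; shli di, $53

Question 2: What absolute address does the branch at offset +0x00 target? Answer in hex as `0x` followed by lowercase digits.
0x9666

[00] dc 00 → 0xdc00
  opcode bits[15:10]=0x37: beq/J
  imm@[9:0]=0x0 ⇒ $0
  target = base 0x9664 + off 0x00 + 2 + imm 0 = 0x9666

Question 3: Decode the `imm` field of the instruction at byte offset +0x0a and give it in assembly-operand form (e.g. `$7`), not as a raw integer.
off 0x0a: read e1 4c as big → 0xe14c
  top 6b → 0x38 → shli [RI]
  rd@[9:6]=0x5 ⇒ di
  imm@[5:0]=0xc ⇒ $12

$12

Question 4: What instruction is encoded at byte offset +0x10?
incr di

off 0x10: read 29 40 as big → 0x2940
  op=0x2940>>10=0xa ⇒ incr (R)
  [9:6] rd=5 = di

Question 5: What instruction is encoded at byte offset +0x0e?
bl $-14

+0x0e: 6b f2 ⇒ word 0x6bf2 (big)
  opcode bits[15:10]=0x1a: bl/J
  imm: (w>>0)&0x3ff=0x3f2 (s10→-14) → $-14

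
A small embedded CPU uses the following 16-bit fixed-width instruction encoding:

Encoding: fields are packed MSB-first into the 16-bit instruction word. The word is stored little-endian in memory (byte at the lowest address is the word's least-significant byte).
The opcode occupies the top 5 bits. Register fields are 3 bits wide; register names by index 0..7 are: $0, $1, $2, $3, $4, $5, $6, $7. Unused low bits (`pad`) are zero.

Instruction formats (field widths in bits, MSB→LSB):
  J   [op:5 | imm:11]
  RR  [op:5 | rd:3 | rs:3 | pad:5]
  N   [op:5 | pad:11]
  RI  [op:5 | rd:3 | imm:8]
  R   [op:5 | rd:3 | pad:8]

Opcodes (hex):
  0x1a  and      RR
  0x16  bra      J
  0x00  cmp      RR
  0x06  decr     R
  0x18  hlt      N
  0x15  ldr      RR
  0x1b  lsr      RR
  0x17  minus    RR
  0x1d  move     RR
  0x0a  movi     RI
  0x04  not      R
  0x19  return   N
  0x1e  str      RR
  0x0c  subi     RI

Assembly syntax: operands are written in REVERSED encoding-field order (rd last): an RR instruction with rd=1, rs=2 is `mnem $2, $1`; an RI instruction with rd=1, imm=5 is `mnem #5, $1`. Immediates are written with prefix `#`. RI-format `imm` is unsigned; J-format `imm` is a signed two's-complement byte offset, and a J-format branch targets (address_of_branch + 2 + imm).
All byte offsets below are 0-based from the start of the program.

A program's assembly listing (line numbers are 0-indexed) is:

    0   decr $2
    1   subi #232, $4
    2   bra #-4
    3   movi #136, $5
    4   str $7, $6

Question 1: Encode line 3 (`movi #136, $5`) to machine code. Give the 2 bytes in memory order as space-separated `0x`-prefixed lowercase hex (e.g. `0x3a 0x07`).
0x88 0x55

line 3 (movi): pack op=0xa:5|rd=5:3|imm=136:8 = 0x5588; little→ 88 55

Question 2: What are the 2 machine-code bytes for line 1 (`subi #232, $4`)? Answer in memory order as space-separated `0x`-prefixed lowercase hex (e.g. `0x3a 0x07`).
line 1 (subi): pack op=0xc:5|rd=4:3|imm=232:8 = 0x64e8; little→ e8 64

0xe8 0x64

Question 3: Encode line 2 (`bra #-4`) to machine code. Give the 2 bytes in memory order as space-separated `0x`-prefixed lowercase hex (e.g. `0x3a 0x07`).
0xfc 0xb7

2. bra fields op=0x16:5|imm=-4:11 → word b7fch → fc b7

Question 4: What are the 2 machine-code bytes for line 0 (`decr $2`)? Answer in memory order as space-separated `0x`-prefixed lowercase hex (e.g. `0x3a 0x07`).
0x00 0x32

0. decr fields op=0x6:5|rd=2:3|pad=0:8 → word 3200h → 00 32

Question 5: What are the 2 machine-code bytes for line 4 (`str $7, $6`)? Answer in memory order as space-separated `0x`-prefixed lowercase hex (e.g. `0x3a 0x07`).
0xe0 0xf6

4. str fields op=0x1e:5|rd=6:3|rs=7:3|pad=0:5 → word f6e0h → e0 f6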